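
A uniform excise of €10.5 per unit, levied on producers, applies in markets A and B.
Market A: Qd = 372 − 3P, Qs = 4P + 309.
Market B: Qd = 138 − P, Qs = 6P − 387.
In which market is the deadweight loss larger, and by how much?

Market A, by €47.25.

Market A: pre-tax P* = €9, Q* = 345; post-tax Q = 327; deadweight loss = €94.5.
Market B: pre-tax P* = €75, Q* = 63; post-tax Q = 54; deadweight loss = €47.25.
Difference: €94.5 vs €47.25 → market A is larger by €47.25.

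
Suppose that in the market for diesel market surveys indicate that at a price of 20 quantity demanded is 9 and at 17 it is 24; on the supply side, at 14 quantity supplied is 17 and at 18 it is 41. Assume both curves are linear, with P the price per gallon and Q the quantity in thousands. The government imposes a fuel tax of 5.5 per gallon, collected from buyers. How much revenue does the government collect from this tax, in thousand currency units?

Demand slope: (24 − 9)/(17 − 20) = -5, so Qd = 109 − 5P.
Supply slope: (41 − 17)/(18 − 14) = 6, so Qs = 6P − 67.
Before the tax: set 109 − 5P = 6P − 67 → P* = 16, Q* = 29.
With the tax collected from buyers, demand (in seller-price terms) shifts: Qd = 109 − 5(P + 5.5).
Solving gives Q = 14 with buyers paying 19 and sellers receiving 13.5 (the 5.5 wedge).
Revenue = t · Q = 5.5 · 14 = 77.

Tax revenue = 77 thousand.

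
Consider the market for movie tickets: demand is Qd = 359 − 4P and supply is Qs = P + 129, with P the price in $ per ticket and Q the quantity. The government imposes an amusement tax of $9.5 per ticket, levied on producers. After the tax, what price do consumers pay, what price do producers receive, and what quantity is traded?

Consumers pay $47.9; producers receive $38.4; quantity = 167.4.

Before the tax: set 359 − 4P = P + 129 → P* = $46, Q* = 175.
With the tax collected from producers, supply shifts: Qs = (P − 9.5) + 129.
Solving gives Q = 167.4 with consumers paying $47.9 and producers receiving $38.4 (the $9.5 wedge).
The less price-elastic side of the market bears the larger share of a per-unit tax.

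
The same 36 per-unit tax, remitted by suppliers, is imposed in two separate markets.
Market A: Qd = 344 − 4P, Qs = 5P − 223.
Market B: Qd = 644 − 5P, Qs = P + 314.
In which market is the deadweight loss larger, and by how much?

Market A: pre-tax P* = 63, Q* = 92; post-tax Q = 12; deadweight loss = 1440.
Market B: pre-tax P* = 55, Q* = 369; post-tax Q = 339; deadweight loss = 540.
Difference: 1440 vs 540 → market A is larger by 900.

Market A, by 900.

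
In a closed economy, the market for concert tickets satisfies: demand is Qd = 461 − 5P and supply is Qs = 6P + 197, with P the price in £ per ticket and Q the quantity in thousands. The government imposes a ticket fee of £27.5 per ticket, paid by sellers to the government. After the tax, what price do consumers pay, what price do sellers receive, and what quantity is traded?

Consumers pay £39; sellers receive £11.5; quantity = 266.

Before the tax: set 461 − 5P = 6P + 197 → P* = £24, Q* = 341.
With the tax collected from sellers, supply shifts: Qs = 6(P − 27.5) + 197.
Solving gives Q = 266 with consumers paying £39 and sellers receiving £11.5 (the £27.5 wedge).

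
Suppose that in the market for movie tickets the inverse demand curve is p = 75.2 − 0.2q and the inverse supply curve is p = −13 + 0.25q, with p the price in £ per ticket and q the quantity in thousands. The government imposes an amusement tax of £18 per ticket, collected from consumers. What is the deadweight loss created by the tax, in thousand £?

Deadweight loss = £360 thousand.

Rewrite in direct form: qd = 376 − 5p and qs = 4p + 52.
Without the tax, 376 − 5p = 4p + 52 gives 9p = 324, so p* = £36 and q* = 196.
With the tax collected from consumers, demand (in seller-price terms) shifts: qd = 376 − 5(p + 18).
New equilibrium: consumers pay £44, suppliers receive £26, q = 156. (Wedge: pb − ps = 18.)
Quantity falls by |ΔQ| = |196 − 156| = 40.
DWL = ½ · t · |ΔQ| = ½ · 18 · 40 = £360.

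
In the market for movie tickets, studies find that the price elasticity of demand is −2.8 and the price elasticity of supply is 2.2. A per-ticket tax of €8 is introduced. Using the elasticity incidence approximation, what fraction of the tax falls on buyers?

Incidence ratio: buyers' share ≈ εs / (εs + |εd|) = 2.2 / (2.2 + 2.8) = 0.44.
Supply is the less elastic side, so buyers bear the smaller share.

Buyers' share ≈ 0.44.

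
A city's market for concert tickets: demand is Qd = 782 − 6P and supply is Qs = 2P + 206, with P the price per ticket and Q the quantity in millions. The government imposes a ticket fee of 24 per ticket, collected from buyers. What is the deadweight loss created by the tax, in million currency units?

Deadweight loss = 432 million.

Before the tax: set 782 − 6P = 2P + 206 → P* = 72, Q* = 350.
With the tax collected from buyers, demand (in seller-price terms) shifts: Qd = 782 − 6(P + 24).
New equilibrium: buyers pay 78, producers receive 54, Q = 314. (Wedge: Pb − Ps = 24.)
Quantity falls by |ΔQ| = |350 − 314| = 36.
DWL = ½ · t · |ΔQ| = ½ · 24 · 36 = 432.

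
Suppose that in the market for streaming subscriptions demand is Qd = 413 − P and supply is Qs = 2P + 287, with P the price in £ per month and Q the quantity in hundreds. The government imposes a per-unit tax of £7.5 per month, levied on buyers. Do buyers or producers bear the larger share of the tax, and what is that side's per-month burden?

Buyers bear the larger share: £5 per month.

Without the tax, 413 − P = 2P + 287 gives 3P = 126, so P* = £42 and Q* = 371.
With the tax collected from buyers, demand (in seller-price terms) shifts: Qd = 413 − (P + 7.5).
Solving gives Q = 366 with buyers paying £47 and producers receiving £39.5 (the £7.5 wedge).
Per-month burden: buyers £5, producers £2.5.
Buyers take the larger share because demand is less price-elastic here (demand slope 1 vs supply slope 2).
The less price-elastic side of the market bears the larger share of a per-unit tax.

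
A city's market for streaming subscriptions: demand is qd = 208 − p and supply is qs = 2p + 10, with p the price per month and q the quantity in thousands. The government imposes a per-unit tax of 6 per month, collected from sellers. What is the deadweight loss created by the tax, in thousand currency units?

Before the tax: set 208 − p = 2p + 10 → p* = 66, q* = 142.
With the tax collected from sellers, supply shifts: qs = 2(p − 6) + 10.
Solving gives q = 138 with buyers paying 70 and sellers receiving 64 (the 6 wedge).
Quantity falls by |ΔQ| = |142 − 138| = 4.
DWL = ½ · t · |ΔQ| = ½ · 6 · 4 = 12.

Deadweight loss = 12 thousand.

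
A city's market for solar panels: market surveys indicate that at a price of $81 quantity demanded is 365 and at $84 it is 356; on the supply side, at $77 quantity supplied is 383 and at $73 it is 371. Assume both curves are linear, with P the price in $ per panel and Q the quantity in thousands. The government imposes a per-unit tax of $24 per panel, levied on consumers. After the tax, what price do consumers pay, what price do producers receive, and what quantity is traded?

Demand slope: (356 − 365)/(84 − 81) = -3, so Qd = 608 − 3P.
Supply slope: (371 − 383)/(73 − 77) = 3, so Qs = 3P + 152.
Before the tax: set 608 − 3P = 3P + 152 → P* = $76, Q* = 380.
With the tax collected from consumers, demand (in seller-price terms) shifts: Qd = 608 − 3(P + 24).
Solving gives Q = 344 with consumers paying $88 and producers receiving $64 (the $24 wedge).
The less price-elastic side of the market bears the larger share of a per-unit tax.

Consumers pay $88; producers receive $64; quantity = 344.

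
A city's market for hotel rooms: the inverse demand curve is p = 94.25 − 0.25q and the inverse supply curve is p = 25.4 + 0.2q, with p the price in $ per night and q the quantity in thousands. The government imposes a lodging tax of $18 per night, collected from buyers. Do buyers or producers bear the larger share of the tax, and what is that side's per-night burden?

Buyers bear the larger share: $10 per night.

Inverting to q(p) form: qd = 377 − 4p; qs = 5p − 127.
Without the tax, 377 − 4p = 5p − 127 gives 9p = 504, so p* = $56 and q* = 153.
With the tax collected from buyers, demand (in seller-price terms) shifts: qd = 377 − 4(p + 18).
New equilibrium: buyers pay $66, producers receive $48, q = 113. (Wedge: pb − ps = 18.)
Per-night burden: buyers $10, producers $8.
Buyers take the larger share because demand is less price-elastic here (demand slope 4 vs supply slope 5).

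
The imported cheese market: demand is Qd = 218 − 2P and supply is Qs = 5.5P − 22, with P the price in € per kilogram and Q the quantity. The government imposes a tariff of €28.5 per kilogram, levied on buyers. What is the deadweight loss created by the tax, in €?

Without the tax, 218 − 2P = 5.5P − 22 gives 7.5P = 240, so P* = €32 and Q* = 154.
With the tax collected from buyers, demand (in seller-price terms) shifts: Qd = 218 − 2(P + 28.5).
Solving gives Q = 112.2 with buyers paying €52.9 and producers receiving €24.4 (the €28.5 wedge).
Quantity falls by |ΔQ| = |154 − 112.2| = 41.8.
DWL = ½ · t · |ΔQ| = ½ · 28.5 · 41.8 = €595.65.

Deadweight loss = €595.65.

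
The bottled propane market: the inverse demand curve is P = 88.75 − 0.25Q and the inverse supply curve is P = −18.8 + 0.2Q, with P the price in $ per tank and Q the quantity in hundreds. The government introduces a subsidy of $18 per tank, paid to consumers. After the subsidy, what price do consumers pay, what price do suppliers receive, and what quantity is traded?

Consumers pay $19; suppliers receive $37; quantity = 279.

Inverting to Q(P) form: Qd = 355 − 4P; Qs = 5P + 94.
Without the subsidy, 355 − 4P = 5P + 94 gives 9P = 261, so P* = $29 and Q* = 239.
With a per-unit subsidy paid to consumers, each effectively pays P − 18, so demand becomes Qd = 355 − 4(P − 18).
Solving gives Q = 279 with consumers paying $19 and suppliers receiving $37 (the $18 wedge).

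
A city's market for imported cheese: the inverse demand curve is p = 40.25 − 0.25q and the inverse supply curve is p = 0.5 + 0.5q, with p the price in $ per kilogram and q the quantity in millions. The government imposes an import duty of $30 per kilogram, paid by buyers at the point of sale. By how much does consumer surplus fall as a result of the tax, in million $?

Consumer surplus falls by $330 million.

Inverting to q(p) form: qd = 161 − 4p; qs = 2p − 1.
Without the tax, 161 − 4p = 2p − 1 gives 6p = 162, so p* = $27 and q* = 53.
With the tax collected from buyers, demand (in seller-price terms) shifts: qd = 161 − 4(p + 30).
New equilibrium: buyers pay $37, producers receive $7, q = 13. (Wedge: pb − ps = 30.)
ΔCS is the trapezoid between Q = 13 and Q = 53 of height $10: ½ · (53 + 13) · 10 = $330.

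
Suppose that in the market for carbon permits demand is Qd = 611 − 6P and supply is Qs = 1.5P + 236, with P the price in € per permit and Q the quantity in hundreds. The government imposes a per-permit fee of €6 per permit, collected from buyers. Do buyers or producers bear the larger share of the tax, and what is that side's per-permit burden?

Without the tax, 611 − 6P = 1.5P + 236 gives 7.5P = 375, so P* = €50 and Q* = 311.
With the tax collected from buyers, demand (in seller-price terms) shifts: Qd = 611 − 6(P + 6).
New equilibrium: buyers pay €51.2, producers receive €45.2, Q = 303.8. (Wedge: Pb − Ps = 6.)
Per-permit burden: buyers €1.2, producers €4.8.
Producers take the larger share because supply is less price-elastic here (demand slope 6 vs supply slope 1.5).

Producers bear the larger share: €4.8 per permit.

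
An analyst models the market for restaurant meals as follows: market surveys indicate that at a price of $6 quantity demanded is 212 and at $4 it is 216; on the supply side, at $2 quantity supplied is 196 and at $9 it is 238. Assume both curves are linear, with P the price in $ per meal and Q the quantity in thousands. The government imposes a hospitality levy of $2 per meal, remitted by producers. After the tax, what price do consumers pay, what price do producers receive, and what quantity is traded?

Demand slope: (216 − 212)/(4 − 6) = -2, so Qd = 224 − 2P.
Supply slope: (238 − 196)/(9 − 2) = 6, so Qs = 6P + 184.
Without the tax, 224 − 2P = 6P + 184 gives 8P = 40, so P* = $5 and Q* = 214.
With the tax collected from producers, supply shifts: Qs = 6(P − 2) + 184.
Solving gives Q = 211 with consumers paying $6.5 and producers receiving $4.5 (the $2 wedge).
The less price-elastic side of the market bears the larger share of a per-unit tax.

Consumers pay $6.5; producers receive $4.5; quantity = 211.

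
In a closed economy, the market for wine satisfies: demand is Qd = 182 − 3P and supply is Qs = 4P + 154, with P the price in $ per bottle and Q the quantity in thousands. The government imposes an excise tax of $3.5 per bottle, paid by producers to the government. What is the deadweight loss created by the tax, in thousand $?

Deadweight loss = $10.5 thousand.

Without the tax, 182 − 3P = 4P + 154 gives 7P = 28, so P* = $4 and Q* = 170.
With the tax collected from producers, supply shifts: Qs = 4(P − 3.5) + 154.
New equilibrium: consumers pay $6, producers receive $2.5, Q = 164. (Wedge: Pb − Ps = 3.5.)
Quantity falls by |ΔQ| = |170 − 164| = 6.
DWL = ½ · t · |ΔQ| = ½ · 3.5 · 6 = $10.5.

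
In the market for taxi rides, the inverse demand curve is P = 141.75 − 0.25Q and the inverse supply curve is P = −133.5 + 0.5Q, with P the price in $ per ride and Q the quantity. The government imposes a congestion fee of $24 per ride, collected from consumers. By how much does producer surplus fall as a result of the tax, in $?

Producer surplus falls by $5616.

Inverting to Q(P) form: Qd = 567 − 4P; Qs = 2P + 267.
Before the tax: set 567 − 4P = 2P + 267 → P* = $50, Q* = 367.
With the tax collected from consumers, demand (in seller-price terms) shifts: Qd = 567 − 4(P + 24).
New equilibrium: consumers pay $58, producers receive $34, Q = 335. (Wedge: Pb − Ps = 24.)
ΔPS is the trapezoid between Q = 335 and Q = 367 of height $16: ½ · (367 + 335) · 16 = $5616.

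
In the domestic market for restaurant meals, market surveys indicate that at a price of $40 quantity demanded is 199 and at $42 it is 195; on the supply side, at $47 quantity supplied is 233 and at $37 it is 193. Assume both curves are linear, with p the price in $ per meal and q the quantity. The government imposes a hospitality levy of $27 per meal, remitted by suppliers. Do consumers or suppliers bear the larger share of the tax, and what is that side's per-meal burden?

Consumers bear the larger share: $18 per meal.

Demand slope: (195 − 199)/(42 − 40) = -2, so qd = 279 − 2p.
Supply slope: (193 − 233)/(37 − 47) = 4, so qs = 4p + 45.
Before the tax: set 279 − 2p = 4p + 45 → p* = $39, q* = 201.
With the tax collected from suppliers, supply shifts: qs = 4(p − 27) + 45.
Solving gives q = 165 with consumers paying $57 and suppliers receiving $30 (the $27 wedge).
Per-meal burden: consumers $18, suppliers $9.
Consumers take the larger share because demand is less price-elastic here (demand slope 2 vs supply slope 4).
The less price-elastic side of the market bears the larger share of a per-unit tax.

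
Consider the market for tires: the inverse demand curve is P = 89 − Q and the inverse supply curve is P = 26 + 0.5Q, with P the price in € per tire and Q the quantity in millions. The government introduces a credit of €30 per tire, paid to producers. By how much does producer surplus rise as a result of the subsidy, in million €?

Producer surplus rises by €520 million.

Rewrite in direct form: Qd = 89 − P and Qs = 2P − 52.
Without the subsidy, 89 − P = 2P − 52 gives 3P = 141, so P* = €47 and Q* = 42.
With a per-unit subsidy paid to producers, each receives P + 30 per unit sold, so supply becomes Qs = 2(P + 30) − 52.
Solving gives Q = 62 with buyers paying €27 and producers receiving €57 (the €30 wedge).
ΔPS is the trapezoid between Q = 62 and Q = 42 of height €10: ½ · (42 + 62) · 10 = €520.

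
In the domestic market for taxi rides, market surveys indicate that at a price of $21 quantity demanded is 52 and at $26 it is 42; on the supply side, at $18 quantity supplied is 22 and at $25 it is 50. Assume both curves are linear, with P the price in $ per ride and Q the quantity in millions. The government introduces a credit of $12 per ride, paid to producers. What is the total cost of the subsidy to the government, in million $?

Government outlay = $744 million.

Demand slope: (42 − 52)/(26 − 21) = -2, so Qd = 94 − 2P.
Supply slope: (50 − 22)/(25 − 18) = 4, so Qs = 4P − 50.
Without the subsidy, 94 − 2P = 4P − 50 gives 6P = 144, so P* = $24 and Q* = 46.
With a per-unit subsidy paid to producers, each receives P + 12 per unit sold, so supply becomes Qs = 4(P + 12) − 50.
Solving gives Q = 62 with consumers paying $16 and producers receiving $28 (the $12 wedge).
Outlay = t · Q = 12 · 62 = $744.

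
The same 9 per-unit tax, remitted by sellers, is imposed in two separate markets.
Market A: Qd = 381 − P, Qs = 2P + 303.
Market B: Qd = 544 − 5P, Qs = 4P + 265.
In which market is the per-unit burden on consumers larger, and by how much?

Market A: pre-tax P* = 26, Q* = 355; post-tax Q = 349; per-unit burden on consumers = 6.
Market B: pre-tax P* = 31, Q* = 389; post-tax Q = 369; per-unit burden on consumers = 4.
Difference: 6 vs 4 → market A is larger by 2.

Market A, by 2.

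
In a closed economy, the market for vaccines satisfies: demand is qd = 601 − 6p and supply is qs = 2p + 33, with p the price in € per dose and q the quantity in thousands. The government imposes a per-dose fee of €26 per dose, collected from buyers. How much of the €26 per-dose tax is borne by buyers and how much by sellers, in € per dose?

Buyers bear €6.5 per dose; sellers bear €19.5 per dose.

Without the tax, 601 − 6p = 2p + 33 gives 8p = 568, so p* = €71 and q* = 175.
With the tax collected from buyers, demand (in seller-price terms) shifts: qd = 601 − 6(p + 26).
New equilibrium: buyers pay €77.5, sellers receive €51.5, q = 136. (Wedge: pb − ps = 26.)
Burden on buyers: €6.5; on sellers: €19.5. (They sum to €26.)
The less price-elastic side of the market bears the larger share of a per-unit tax.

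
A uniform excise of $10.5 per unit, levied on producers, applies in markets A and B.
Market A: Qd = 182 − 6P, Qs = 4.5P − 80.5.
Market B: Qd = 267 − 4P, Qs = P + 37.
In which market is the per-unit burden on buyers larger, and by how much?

Market A, by $2.4.

Market A: pre-tax P* = $25, Q* = 32; post-tax Q = 5; per-unit burden on buyers = $4.5.
Market B: pre-tax P* = $46, Q* = 83; post-tax Q = 74.6; per-unit burden on buyers = $2.1.
Difference: $4.5 vs $2.1 → market A is larger by $2.4.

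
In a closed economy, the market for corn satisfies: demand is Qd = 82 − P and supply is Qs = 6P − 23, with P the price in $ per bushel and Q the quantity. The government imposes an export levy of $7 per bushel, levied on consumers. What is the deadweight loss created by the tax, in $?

Deadweight loss = $21.

Without the tax, 82 − P = 6P − 23 gives 7P = 105, so P* = $15 and Q* = 67.
With the tax collected from consumers, demand (in seller-price terms) shifts: Qd = 82 − (P + 7).
New equilibrium: consumers pay $21, producers receive $14, Q = 61. (Wedge: Pb − Ps = 7.)
Quantity falls by |ΔQ| = |67 − 61| = 6.
DWL = ½ · t · |ΔQ| = ½ · 7 · 6 = $21.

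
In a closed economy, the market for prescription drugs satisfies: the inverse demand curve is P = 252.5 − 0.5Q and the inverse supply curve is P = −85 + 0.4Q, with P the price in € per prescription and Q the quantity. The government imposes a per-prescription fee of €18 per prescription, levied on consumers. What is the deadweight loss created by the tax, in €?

Rewrite in direct form: Qd = 505 − 2P and Qs = 2.5P + 212.5.
Without the tax, 505 − 2P = 2.5P + 212.5 gives 4.5P = 292.5, so P* = €65 and Q* = 375.
With the tax collected from consumers, demand (in seller-price terms) shifts: Qd = 505 − 2(P + 18).
New equilibrium: consumers pay €75, producers receive €57, Q = 355. (Wedge: Pb − Ps = 18.)
Quantity falls by |ΔQ| = |375 − 355| = 20.
DWL = ½ · t · |ΔQ| = ½ · 18 · 20 = €180.

Deadweight loss = €180.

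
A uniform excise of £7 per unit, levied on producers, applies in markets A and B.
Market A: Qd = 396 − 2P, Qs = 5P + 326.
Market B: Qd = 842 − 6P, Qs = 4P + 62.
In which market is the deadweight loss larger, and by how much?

Market B, by £23.8.

Market A: pre-tax P* = £10, Q* = 376; post-tax Q = 366; deadweight loss = £35.
Market B: pre-tax P* = £78, Q* = 374; post-tax Q = 357.2; deadweight loss = £58.8.
Difference: £35 vs £58.8 → market B is larger by £23.8.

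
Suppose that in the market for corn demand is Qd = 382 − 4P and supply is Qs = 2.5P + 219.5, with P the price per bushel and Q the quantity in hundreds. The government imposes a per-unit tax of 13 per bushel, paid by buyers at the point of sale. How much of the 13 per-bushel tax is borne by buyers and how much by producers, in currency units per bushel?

Buyers bear 5 per bushel; producers bear 8 per bushel.

Without the tax, 382 − 4P = 2.5P + 219.5 gives 6.5P = 162.5, so P* = 25 and Q* = 282.
With the tax collected from buyers, demand (in seller-price terms) shifts: Qd = 382 − 4(P + 13).
New equilibrium: buyers pay 30, producers receive 17, Q = 262. (Wedge: Pb − Ps = 13.)
Burden on buyers: 5; on producers: 8. (They sum to 13.)
The less price-elastic side of the market bears the larger share of a per-unit tax.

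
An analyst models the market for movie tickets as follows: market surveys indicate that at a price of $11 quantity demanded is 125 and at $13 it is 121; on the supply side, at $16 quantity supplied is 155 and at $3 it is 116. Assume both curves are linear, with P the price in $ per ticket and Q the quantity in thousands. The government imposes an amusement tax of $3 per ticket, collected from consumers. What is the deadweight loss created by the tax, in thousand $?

Deadweight loss = $5.4 thousand.

Demand slope: (121 − 125)/(13 − 11) = -2, so Qd = 147 − 2P.
Supply slope: (116 − 155)/(3 − 16) = 3, so Qs = 3P + 107.
Without the tax, 147 − 2P = 3P + 107 gives 5P = 40, so P* = $8 and Q* = 131.
With the tax collected from consumers, demand (in seller-price terms) shifts: Qd = 147 − 2(P + 3).
New equilibrium: consumers pay $9.8, producers receive $6.8, Q = 127.4. (Wedge: Pb − Ps = 3.)
Quantity falls by |ΔQ| = |131 − 127.4| = 3.6.
DWL = ½ · t · |ΔQ| = ½ · 3 · 3.6 = $5.4.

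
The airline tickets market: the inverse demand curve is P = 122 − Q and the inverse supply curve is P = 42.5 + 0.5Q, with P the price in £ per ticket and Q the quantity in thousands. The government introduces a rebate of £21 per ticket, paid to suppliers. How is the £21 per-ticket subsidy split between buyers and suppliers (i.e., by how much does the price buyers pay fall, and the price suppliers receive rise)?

Inverting to Q(P) form: Qd = 122 − P; Qs = 2P − 85.
Without the subsidy, 122 − P = 2P − 85 gives 3P = 207, so P* = £69 and Q* = 53.
With a per-unit subsidy paid to suppliers, each receives P + 21 per unit sold, so supply becomes Qs = 2(P + 21) − 85.
Solving gives Q = 67 with buyers paying £55 and suppliers receiving £76 (the £21 wedge).
Gain to buyers: £14; to suppliers: £7. (They sum to £21.)

Buyers gain £14 per ticket; suppliers gain £7 per ticket.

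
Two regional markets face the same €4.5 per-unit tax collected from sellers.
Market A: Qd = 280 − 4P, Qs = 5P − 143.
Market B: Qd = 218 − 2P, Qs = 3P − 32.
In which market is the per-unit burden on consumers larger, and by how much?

Market B, by €0.2.

Market A: pre-tax P* = €47, Q* = 92; post-tax Q = 82; per-unit burden on consumers = €2.5.
Market B: pre-tax P* = €50, Q* = 118; post-tax Q = 112.6; per-unit burden on consumers = €2.7.
Difference: €2.5 vs €2.7 → market B is larger by €0.2.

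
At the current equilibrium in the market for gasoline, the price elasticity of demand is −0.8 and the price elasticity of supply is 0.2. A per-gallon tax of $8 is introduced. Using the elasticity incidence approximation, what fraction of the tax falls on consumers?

Incidence ratio: consumers' share ≈ εs / (εs + |εd|) = 0.2 / (0.2 + 0.8) = 0.2.
Supply is the less elastic side, so consumers bear the smaller share.

Consumers' share ≈ 0.2.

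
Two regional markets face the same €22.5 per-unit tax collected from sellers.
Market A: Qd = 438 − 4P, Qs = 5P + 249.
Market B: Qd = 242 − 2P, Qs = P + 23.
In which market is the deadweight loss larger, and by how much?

Market A: pre-tax P* = €21, Q* = 354; post-tax Q = 304; deadweight loss = €562.5.
Market B: pre-tax P* = €73, Q* = 96; post-tax Q = 81; deadweight loss = €168.75.
Difference: €562.5 vs €168.75 → market A is larger by €393.75.

Market A, by €393.75.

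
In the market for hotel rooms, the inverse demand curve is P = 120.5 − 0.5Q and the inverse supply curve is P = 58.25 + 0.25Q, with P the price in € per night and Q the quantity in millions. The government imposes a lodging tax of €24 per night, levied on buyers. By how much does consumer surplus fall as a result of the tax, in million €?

Consumer surplus falls by €1072 million.

Rewrite in direct form: Qd = 241 − 2P and Qs = 4P − 233.
Without the tax, 241 − 2P = 4P − 233 gives 6P = 474, so P* = €79 and Q* = 83.
With the tax collected from buyers, demand (in seller-price terms) shifts: Qd = 241 − 2(P + 24).
New equilibrium: buyers pay €95, producers receive €71, Q = 51. (Wedge: Pb − Ps = 24.)
ΔCS is the trapezoid between Q = 51 and Q = 83 of height €16: ½ · (83 + 51) · 16 = €1072.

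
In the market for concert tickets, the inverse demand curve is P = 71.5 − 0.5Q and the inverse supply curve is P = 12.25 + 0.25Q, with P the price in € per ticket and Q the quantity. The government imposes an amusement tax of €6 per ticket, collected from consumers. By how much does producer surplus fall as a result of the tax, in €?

Producer surplus falls by €150.

Rewrite in direct form: Qd = 143 − 2P and Qs = 4P − 49.
Before the tax: set 143 − 2P = 4P − 49 → P* = €32, Q* = 79.
With the tax collected from consumers, demand (in seller-price terms) shifts: Qd = 143 − 2(P + 6).
New equilibrium: consumers pay €36, sellers receive €30, Q = 71. (Wedge: Pb − Ps = 6.)
ΔPS is the trapezoid between Q = 71 and Q = 79 of height €2: ½ · (79 + 71) · 2 = €150.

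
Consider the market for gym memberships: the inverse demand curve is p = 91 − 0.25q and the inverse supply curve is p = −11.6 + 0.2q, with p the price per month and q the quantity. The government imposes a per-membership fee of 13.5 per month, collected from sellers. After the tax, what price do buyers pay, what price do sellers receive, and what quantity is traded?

Buyers pay 41.5; sellers receive 28; quantity = 198.

Inverting to q(p) form: qd = 364 − 4p; qs = 5p + 58.
Before the tax: set 364 − 4p = 5p + 58 → p* = 34, q* = 228.
With the tax collected from sellers, supply shifts: qs = 5(p − 13.5) + 58.
Solving gives q = 198 with buyers paying 41.5 and sellers receiving 28 (the 13.5 wedge).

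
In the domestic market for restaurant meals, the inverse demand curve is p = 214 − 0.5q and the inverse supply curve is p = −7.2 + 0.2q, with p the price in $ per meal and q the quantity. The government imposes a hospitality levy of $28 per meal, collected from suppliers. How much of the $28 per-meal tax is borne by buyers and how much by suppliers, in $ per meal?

Buyers bear $20 per meal; suppliers bear $8 per meal.

Rewrite in direct form: qd = 428 − 2p and qs = 5p + 36.
Before the tax: set 428 − 2p = 5p + 36 → p* = $56, q* = 316.
With the tax collected from suppliers, supply shifts: qs = 5(p − 28) + 36.
New equilibrium: buyers pay $76, suppliers receive $48, q = 276. (Wedge: pb − ps = 28.)
Burden on buyers: $20; on suppliers: $8. (They sum to $28.)
The less price-elastic side of the market bears the larger share of a per-unit tax.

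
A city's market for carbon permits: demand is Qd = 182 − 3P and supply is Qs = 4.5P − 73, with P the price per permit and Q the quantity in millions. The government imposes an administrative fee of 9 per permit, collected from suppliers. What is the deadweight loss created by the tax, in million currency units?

Deadweight loss = 72.9 million.

Without the tax, 182 − 3P = 4.5P − 73 gives 7.5P = 255, so P* = 34 and Q* = 80.
With the tax collected from suppliers, supply shifts: Qs = 4.5(P − 9) − 73.
Solving gives Q = 63.8 with consumers paying 39.4 and suppliers receiving 30.4 (the 9 wedge).
Quantity falls by |ΔQ| = |80 − 63.8| = 16.2.
DWL = ½ · t · |ΔQ| = ½ · 9 · 16.2 = 72.9.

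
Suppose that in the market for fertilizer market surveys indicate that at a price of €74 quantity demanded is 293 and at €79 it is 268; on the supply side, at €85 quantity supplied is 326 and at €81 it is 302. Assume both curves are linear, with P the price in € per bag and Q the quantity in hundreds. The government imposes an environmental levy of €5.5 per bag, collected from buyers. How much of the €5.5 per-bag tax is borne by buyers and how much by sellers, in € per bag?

Demand slope: (268 − 293)/(79 − 74) = -5, so Qd = 663 − 5P.
Supply slope: (302 − 326)/(81 − 85) = 6, so Qs = 6P − 184.
Without the tax, 663 − 5P = 6P − 184 gives 11P = 847, so P* = €77 and Q* = 278.
With the tax collected from buyers, demand (in seller-price terms) shifts: Qd = 663 − 5(P + 5.5).
Solving gives Q = 263 with buyers paying €80 and sellers receiving €74.5 (the €5.5 wedge).
Burden on buyers: €3; on sellers: €2.5. (They sum to €5.5.)

Buyers bear €3 per bag; sellers bear €2.5 per bag.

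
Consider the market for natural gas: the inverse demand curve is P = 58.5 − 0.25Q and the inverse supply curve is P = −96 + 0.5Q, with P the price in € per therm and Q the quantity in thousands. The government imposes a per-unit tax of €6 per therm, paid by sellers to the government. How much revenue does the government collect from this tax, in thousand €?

Inverting to Q(P) form: Qd = 234 − 4P; Qs = 2P + 192.
Before the tax: set 234 − 4P = 2P + 192 → P* = €7, Q* = 206.
With the tax collected from sellers, supply shifts: Qs = 2(P − 6) + 192.
Solving gives Q = 198 with consumers paying €9 and sellers receiving €3 (the €6 wedge).
Revenue = t · Q = 6 · 198 = €1188.

Tax revenue = €1188 thousand.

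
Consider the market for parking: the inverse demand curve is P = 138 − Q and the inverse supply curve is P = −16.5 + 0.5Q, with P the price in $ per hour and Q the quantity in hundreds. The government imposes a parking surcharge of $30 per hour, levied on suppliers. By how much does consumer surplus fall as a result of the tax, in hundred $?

Rewrite in direct form: Qd = 138 − P and Qs = 2P + 33.
Before the tax: set 138 − P = 2P + 33 → P* = $35, Q* = 103.
With the tax collected from suppliers, supply shifts: Qs = 2(P − 30) + 33.
Solving gives Q = 83 with consumers paying $55 and suppliers receiving $25 (the $30 wedge).
ΔCS is the trapezoid between Q = 83 and Q = 103 of height $20: ½ · (103 + 83) · 20 = $1860.

Consumer surplus falls by $1860 hundred.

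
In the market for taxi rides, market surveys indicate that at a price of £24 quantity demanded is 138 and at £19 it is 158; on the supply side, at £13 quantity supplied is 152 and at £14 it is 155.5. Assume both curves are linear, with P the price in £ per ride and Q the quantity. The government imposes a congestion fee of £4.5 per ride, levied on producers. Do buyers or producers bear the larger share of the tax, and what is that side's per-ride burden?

Demand slope: (158 − 138)/(19 − 24) = -4, so Qd = 234 − 4P.
Supply slope: (155.5 − 152)/(14 − 13) = 3.5, so Qs = 3.5P + 106.5.
Before the tax: set 234 − 4P = 3.5P + 106.5 → P* = £17, Q* = 166.
With the tax collected from producers, supply shifts: Qs = 3.5(P − 4.5) + 106.5.
Solving gives Q = 157.6 with buyers paying £19.1 and producers receiving £14.6 (the £4.5 wedge).
Per-ride burden: buyers £2.1, producers £2.4.
Producers take the larger share because supply is less price-elastic here (demand slope 4 vs supply slope 3.5).
The less price-elastic side of the market bears the larger share of a per-unit tax.

Producers bear the larger share: £2.4 per ride.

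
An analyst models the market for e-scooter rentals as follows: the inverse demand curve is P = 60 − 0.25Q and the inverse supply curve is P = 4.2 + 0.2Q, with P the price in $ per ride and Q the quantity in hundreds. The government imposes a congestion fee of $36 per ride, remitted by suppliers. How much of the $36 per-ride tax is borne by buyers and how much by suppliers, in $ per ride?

Buyers bear $20 per ride; suppliers bear $16 per ride.

Inverting to Q(P) form: Qd = 240 − 4P; Qs = 5P − 21.
Before the tax: set 240 − 4P = 5P − 21 → P* = $29, Q* = 124.
With the tax collected from suppliers, supply shifts: Qs = 5(P − 36) − 21.
Solving gives Q = 44 with buyers paying $49 and suppliers receiving $13 (the $36 wedge).
Burden on buyers: $20; on suppliers: $16. (They sum to $36.)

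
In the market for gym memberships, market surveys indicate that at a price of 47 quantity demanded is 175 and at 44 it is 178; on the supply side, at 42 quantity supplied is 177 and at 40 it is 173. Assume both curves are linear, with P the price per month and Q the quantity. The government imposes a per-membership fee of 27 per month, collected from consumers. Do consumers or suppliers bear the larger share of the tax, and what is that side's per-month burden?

Consumers bear the larger share: 18 per month.

Demand slope: (178 − 175)/(44 − 47) = -1, so Qd = 222 − P.
Supply slope: (173 − 177)/(40 − 42) = 2, so Qs = 2P + 93.
Before the tax: set 222 − P = 2P + 93 → P* = 43, Q* = 179.
With the tax collected from consumers, demand (in seller-price terms) shifts: Qd = 222 − (P + 27).
New equilibrium: consumers pay 61, suppliers receive 34, Q = 161. (Wedge: Pb − Ps = 27.)
Per-month burden: consumers 18, suppliers 9.
Consumers take the larger share because demand is less price-elastic here (demand slope 1 vs supply slope 2).
The less price-elastic side of the market bears the larger share of a per-unit tax.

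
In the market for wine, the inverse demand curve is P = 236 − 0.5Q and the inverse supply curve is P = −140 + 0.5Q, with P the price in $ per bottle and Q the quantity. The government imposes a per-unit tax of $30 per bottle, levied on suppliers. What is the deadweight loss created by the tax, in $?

Inverting to Q(P) form: Qd = 472 − 2P; Qs = 2P + 280.
Before the tax: set 472 − 2P = 2P + 280 → P* = $48, Q* = 376.
With the tax collected from suppliers, supply shifts: Qs = 2(P − 30) + 280.
Solving gives Q = 346 with consumers paying $63 and suppliers receiving $33 (the $30 wedge).
Quantity falls by |ΔQ| = |376 − 346| = 30.
DWL = ½ · t · |ΔQ| = ½ · 30 · 30 = $450.

Deadweight loss = $450.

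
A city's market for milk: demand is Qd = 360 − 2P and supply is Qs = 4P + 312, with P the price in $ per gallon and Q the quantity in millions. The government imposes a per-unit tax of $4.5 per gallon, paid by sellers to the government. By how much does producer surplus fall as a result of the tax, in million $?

Before the tax: set 360 − 2P = 4P + 312 → P* = $8, Q* = 344.
With the tax collected from sellers, supply shifts: Qs = 4(P − 4.5) + 312.
Solving gives Q = 338 with buyers paying $11 and sellers receiving $6.5 (the $4.5 wedge).
ΔPS is the trapezoid between Q = 338 and Q = 344 of height $1.5: ½ · (344 + 338) · 1.5 = $511.5.

Producer surplus falls by $511.5 million.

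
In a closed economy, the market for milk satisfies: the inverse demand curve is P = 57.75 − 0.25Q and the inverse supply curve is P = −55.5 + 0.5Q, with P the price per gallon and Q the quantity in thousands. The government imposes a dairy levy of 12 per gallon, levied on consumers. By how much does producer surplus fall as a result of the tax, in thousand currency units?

Producer surplus falls by 1144 thousand.

Inverting to Q(P) form: Qd = 231 − 4P; Qs = 2P + 111.
Before the tax: set 231 − 4P = 2P + 111 → P* = 20, Q* = 151.
With the tax collected from consumers, demand (in seller-price terms) shifts: Qd = 231 − 4(P + 12).
New equilibrium: consumers pay 24, producers receive 12, Q = 135. (Wedge: Pb − Ps = 12.)
ΔPS is the trapezoid between Q = 135 and Q = 151 of height 8: ½ · (151 + 135) · 8 = 1144.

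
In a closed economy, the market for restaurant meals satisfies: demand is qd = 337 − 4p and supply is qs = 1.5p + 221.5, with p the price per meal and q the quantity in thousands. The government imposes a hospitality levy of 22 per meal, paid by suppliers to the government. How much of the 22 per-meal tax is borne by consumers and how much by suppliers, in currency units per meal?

Before the tax: set 337 − 4p = 1.5p + 221.5 → p* = 21, q* = 253.
With the tax collected from suppliers, supply shifts: qs = 1.5(p − 22) + 221.5.
Solving gives q = 229 with consumers paying 27 and suppliers receiving 5 (the 22 wedge).
Burden on consumers: 6; on suppliers: 16. (They sum to 22.)

Consumers bear 6 per meal; suppliers bear 16 per meal.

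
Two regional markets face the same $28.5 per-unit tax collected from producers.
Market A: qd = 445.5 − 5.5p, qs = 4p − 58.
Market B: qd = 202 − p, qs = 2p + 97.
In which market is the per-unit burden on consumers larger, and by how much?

Market A: pre-tax p* = $53, q* = 154; post-tax q = 88; per-unit burden on consumers = $12.
Market B: pre-tax p* = $35, q* = 167; post-tax q = 148; per-unit burden on consumers = $19.
Difference: $12 vs $19 → market B is larger by $7.

Market B, by $7.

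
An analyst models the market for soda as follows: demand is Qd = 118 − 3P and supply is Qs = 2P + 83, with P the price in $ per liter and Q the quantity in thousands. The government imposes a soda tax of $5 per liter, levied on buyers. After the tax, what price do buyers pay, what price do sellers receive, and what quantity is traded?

Buyers pay $9; sellers receive $4; quantity = 91.

Without the tax, 118 − 3P = 2P + 83 gives 5P = 35, so P* = $7 and Q* = 97.
With the tax collected from buyers, demand (in seller-price terms) shifts: Qd = 118 − 3(P + 5).
New equilibrium: buyers pay $9, sellers receive $4, Q = 91. (Wedge: Pb − Ps = 5.)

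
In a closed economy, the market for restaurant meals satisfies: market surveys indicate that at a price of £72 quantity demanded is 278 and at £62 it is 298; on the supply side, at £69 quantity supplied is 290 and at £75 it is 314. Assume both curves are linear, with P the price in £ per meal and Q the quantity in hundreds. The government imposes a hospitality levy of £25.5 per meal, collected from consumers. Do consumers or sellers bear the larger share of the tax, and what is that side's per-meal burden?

Demand slope: (298 − 278)/(62 − 72) = -2, so Qd = 422 − 2P.
Supply slope: (314 − 290)/(75 − 69) = 4, so Qs = 4P + 14.
Before the tax: set 422 − 2P = 4P + 14 → P* = £68, Q* = 286.
With the tax collected from consumers, demand (in seller-price terms) shifts: Qd = 422 − 2(P + 25.5).
New equilibrium: consumers pay £85, sellers receive £59.5, Q = 252. (Wedge: Pb − Ps = 25.5.)
Per-meal burden: consumers £17, sellers £8.5.
Consumers take the larger share because demand is less price-elastic here (demand slope 2 vs supply slope 4).

Consumers bear the larger share: £17 per meal.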